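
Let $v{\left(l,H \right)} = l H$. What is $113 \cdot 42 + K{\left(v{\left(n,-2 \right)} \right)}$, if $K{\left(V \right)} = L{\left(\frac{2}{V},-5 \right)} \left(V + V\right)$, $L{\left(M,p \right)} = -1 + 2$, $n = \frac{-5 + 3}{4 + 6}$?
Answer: $\frac{23734}{5} \approx 4746.8$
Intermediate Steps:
$n = - \frac{1}{5}$ ($n = - \frac{2}{10} = \left(-2\right) \frac{1}{10} = - \frac{1}{5} \approx -0.2$)
$L{\left(M,p \right)} = 1$
$v{\left(l,H \right)} = H l$
$K{\left(V \right)} = 2 V$ ($K{\left(V \right)} = 1 \left(V + V\right) = 1 \cdot 2 V = 2 V$)
$113 \cdot 42 + K{\left(v{\left(n,-2 \right)} \right)} = 113 \cdot 42 + 2 \left(\left(-2\right) \left(- \frac{1}{5}\right)\right) = 4746 + 2 \cdot \frac{2}{5} = 4746 + \frac{4}{5} = \frac{23734}{5}$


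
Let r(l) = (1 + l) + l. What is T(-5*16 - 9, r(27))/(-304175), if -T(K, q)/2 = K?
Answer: -178/304175 ≈ -0.00058519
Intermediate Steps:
r(l) = 1 + 2*l
T(K, q) = -2*K
T(-5*16 - 9, r(27))/(-304175) = -2*(-5*16 - 9)/(-304175) = -2*(-80 - 9)*(-1/304175) = -2*(-89)*(-1/304175) = 178*(-1/304175) = -178/304175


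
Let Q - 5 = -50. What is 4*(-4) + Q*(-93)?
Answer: 4169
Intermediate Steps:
Q = -45 (Q = 5 - 50 = -45)
4*(-4) + Q*(-93) = 4*(-4) - 45*(-93) = -16 + 4185 = 4169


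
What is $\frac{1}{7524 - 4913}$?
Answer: $\frac{1}{2611} \approx 0.000383$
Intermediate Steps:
$\frac{1}{7524 - 4913} = \frac{1}{2611}$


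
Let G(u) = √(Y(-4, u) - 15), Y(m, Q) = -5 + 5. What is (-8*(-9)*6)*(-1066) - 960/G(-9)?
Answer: -460512 + 64*I*√15 ≈ -4.6051e+5 + 247.87*I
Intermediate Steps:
Y(m, Q) = 0
G(u) = I*√15 (G(u) = √(0 - 15) = √(-15) = I*√15)
(-8*(-9)*6)*(-1066) - 960/G(-9) = (-8*(-9)*6)*(-1066) - 960*(-I*√15/15) = (72*6)*(-1066) - (-64)*I*√15 = 432*(-1066) + 64*I*√15 = -460512 + 64*I*√15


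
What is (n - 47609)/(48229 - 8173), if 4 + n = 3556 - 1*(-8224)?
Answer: -35833/40056 ≈ -0.89457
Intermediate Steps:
n = 11776 (n = -4 + (3556 - 1*(-8224)) = -4 + (3556 + 8224) = -4 + 11780 = 11776)
(n - 47609)/(48229 - 8173) = (11776 - 47609)/(48229 - 8173) = -35833/40056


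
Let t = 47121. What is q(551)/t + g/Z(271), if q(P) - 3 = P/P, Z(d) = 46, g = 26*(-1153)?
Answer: -706296577/1083783 ≈ -651.70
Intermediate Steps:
g = -29978
q(P) = 4 (q(P) = 3 + P/P = 3 + 1 = 4)
q(551)/t + g/Z(271) = 4/47121 - 29978/46 = 4*(1/47121) - 29978*1/46 = 4/47121 - 14989/23 = -706296577/1083783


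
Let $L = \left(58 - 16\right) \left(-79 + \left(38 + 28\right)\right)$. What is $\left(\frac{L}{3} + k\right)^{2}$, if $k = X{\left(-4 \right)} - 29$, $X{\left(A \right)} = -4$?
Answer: $46225$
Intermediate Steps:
$L = -546$ ($L = 42 \left(-79 + 66\right) = 42 \left(-13\right) = -546$)
$k = -33$ ($k = -4 - 29 = -33$)
$\left(\frac{L}{3} + k\right)^{2} = \left(- \frac{546}{3} - 33\right)^{2} = \left(\left(-546\right) \frac{1}{3} - 33\right)^{2} = \left(-182 - 33\right)^{2} = \left(-215\right)^{2} = 46225$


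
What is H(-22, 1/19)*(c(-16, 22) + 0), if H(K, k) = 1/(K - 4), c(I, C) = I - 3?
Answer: 19/26 ≈ 0.73077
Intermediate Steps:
c(I, C) = -3 + I
H(K, k) = 1/(-4 + K)
H(-22, 1/19)*(c(-16, 22) + 0) = ((-3 - 16) + 0)/(-4 - 22) = (-19 + 0)/(-26) = -1/26*(-19) = 19/26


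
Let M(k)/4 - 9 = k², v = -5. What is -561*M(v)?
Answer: -76296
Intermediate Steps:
M(k) = 36 + 4*k²
-561*M(v) = -561*(36 + 4*(-5)²) = -561*(36 + 4*25) = -561*(36 + 100) = -561*136 = -76296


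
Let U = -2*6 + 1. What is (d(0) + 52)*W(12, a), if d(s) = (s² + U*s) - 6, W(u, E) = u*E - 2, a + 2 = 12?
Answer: 5428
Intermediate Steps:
a = 10 (a = -2 + 12 = 10)
W(u, E) = -2 + E*u (W(u, E) = E*u - 2 = -2 + E*u)
U = -11 (U = -12 + 1 = -11)
d(s) = -6 + s² - 11*s (d(s) = (s² - 11*s) - 6 = -6 + s² - 11*s)
(d(0) + 52)*W(12, a) = ((-6 + 0² - 11*0) + 52)*(-2 + 10*12) = ((-6 + 0 + 0) + 52)*(-2 + 120) = (-6 + 52)*118 = 46*118 = 5428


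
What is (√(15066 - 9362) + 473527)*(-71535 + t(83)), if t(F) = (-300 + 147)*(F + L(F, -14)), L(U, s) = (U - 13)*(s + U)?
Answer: -389818791048 - 1646448*√1426 ≈ -3.8988e+11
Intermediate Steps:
L(U, s) = (-13 + U)*(U + s)
t(F) = -27846 - 153*F² + 3978*F (t(F) = (-300 + 147)*(F + (F² - 13*F - 13*(-14) + F*(-14))) = -153*(F + (F² - 13*F + 182 - 14*F)) = -153*(F + (182 + F² - 27*F)) = -153*(182 + F² - 26*F) = -27846 - 153*F² + 3978*F)
(√(15066 - 9362) + 473527)*(-71535 + t(83)) = (√(15066 - 9362) + 473527)*(-71535 + (-27846 - 153*83² + 3978*83)) = (√5704 + 473527)*(-71535 + (-27846 - 153*6889 + 330174)) = (2*√1426 + 473527)*(-71535 + (-27846 - 1054017 + 330174)) = (473527 + 2*√1426)*(-71535 - 751689) = (473527 + 2*√1426)*(-823224) = -389818791048 - 1646448*√1426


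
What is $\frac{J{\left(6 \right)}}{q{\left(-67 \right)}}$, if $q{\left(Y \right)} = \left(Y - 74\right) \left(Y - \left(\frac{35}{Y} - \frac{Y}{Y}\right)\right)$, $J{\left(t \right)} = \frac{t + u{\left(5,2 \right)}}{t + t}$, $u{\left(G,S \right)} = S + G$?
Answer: $\frac{871}{7422804} \approx 0.00011734$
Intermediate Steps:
$u{\left(G,S \right)} = G + S$
$J{\left(t \right)} = \frac{7 + t}{2 t}$ ($J{\left(t \right)} = \frac{t + \left(5 + 2\right)}{t + t} = \frac{t + 7}{2 t} = \left(7 + t\right) \frac{1}{2 t} = \frac{7 + t}{2 t}$)
$q{\left(Y \right)} = \left(-74 + Y\right) \left(1 + Y - \frac{35}{Y}\right)$ ($q{\left(Y \right)} = \left(-74 + Y\right) \left(Y + \left(1 - \frac{35}{Y}\right)\right) = \left(-74 + Y\right) \left(1 + Y - \frac{35}{Y}\right)$)
$\frac{J{\left(6 \right)}}{q{\left(-67 \right)}} = \frac{\frac{1}{2} \cdot \frac{1}{6} \left(7 + 6\right)}{-109 + \left(-67\right)^{2} - -4891 + \frac{2590}{-67}} = \frac{\frac{1}{2} \cdot \frac{1}{6} \cdot 13}{-109 + 4489 + 4891 + 2590 \left(- \frac{1}{67}\right)} = \frac{13}{12 \left(-109 + 4489 + 4891 - \frac{2590}{67}\right)} = \frac{13}{12 \cdot \frac{618567}{67}} = \frac{13}{12} \cdot \frac{67}{618567} = \frac{871}{7422804}$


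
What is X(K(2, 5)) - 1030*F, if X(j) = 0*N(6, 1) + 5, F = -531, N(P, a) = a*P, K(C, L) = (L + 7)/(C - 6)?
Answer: 546935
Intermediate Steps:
K(C, L) = (7 + L)/(-6 + C)
N(P, a) = P*a
X(j) = 5 (X(j) = 0*(6*1) + 5 = 0*6 + 5 = 0 + 5 = 5)
X(K(2, 5)) - 1030*F = 5 - 1030*(-531) = 5 + 546930 = 546935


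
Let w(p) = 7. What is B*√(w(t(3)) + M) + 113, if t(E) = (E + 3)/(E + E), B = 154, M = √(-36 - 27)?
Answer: 113 + 154*√(7 + 3*I*√7) ≈ 569.62 + 206.12*I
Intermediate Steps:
M = 3*I*√7 (M = √(-63) = 3*I*√7 ≈ 7.9373*I)
t(E) = (3 + E)/(2*E) (t(E) = (3 + E)/((2*E)) = (3 + E)*(1/(2*E)) = (3 + E)/(2*E))
B*√(w(t(3)) + M) + 113 = 154*√(7 + 3*I*√7) + 113 = 113 + 154*√(7 + 3*I*√7)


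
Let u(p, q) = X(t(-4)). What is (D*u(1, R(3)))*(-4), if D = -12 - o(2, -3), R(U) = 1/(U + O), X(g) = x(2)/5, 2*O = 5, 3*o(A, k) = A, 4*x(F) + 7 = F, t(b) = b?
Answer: -38/3 ≈ -12.667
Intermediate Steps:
x(F) = -7/4 + F/4
o(A, k) = A/3
O = 5/2 (O = (½)*5 = 5/2 ≈ 2.5000)
X(g) = -¼ (X(g) = (-7/4 + (¼)*2)/5 = (-7/4 + ½)*(⅕) = -5/4*⅕ = -¼)
R(U) = 1/(5/2 + U) (R(U) = 1/(U + 5/2) = 1/(5/2 + U))
D = -38/3 (D = -12 - 2/3 = -12 - 1*⅔ = -12 - ⅔ = -38/3 ≈ -12.667)
u(p, q) = -¼
(D*u(1, R(3)))*(-4) = -38/3*(-¼)*(-4) = (19/6)*(-4) = -38/3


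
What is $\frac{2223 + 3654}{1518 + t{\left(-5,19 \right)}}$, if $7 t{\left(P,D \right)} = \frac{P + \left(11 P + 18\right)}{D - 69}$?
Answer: $\frac{16325}{4217} \approx 3.8712$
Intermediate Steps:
$t{\left(P,D \right)} = \frac{18 + 12 P}{7 \left(-69 + D\right)}$ ($t{\left(P,D \right)} = \frac{\left(P + \left(11 P + 18\right)\right) \frac{1}{D - 69}}{7} = \frac{\left(P + \left(18 + 11 P\right)\right) \frac{1}{-69 + D}}{7} = \frac{\left(18 + 12 P\right) \frac{1}{-69 + D}}{7} = \frac{\frac{1}{-69 + D} \left(18 + 12 P\right)}{7} = \frac{18 + 12 P}{7 \left(-69 + D\right)}$)
$\frac{2223 + 3654}{1518 + t{\left(-5,19 \right)}} = \frac{2223 + 3654}{1518 + \frac{6 \left(3 + 2 \left(-5\right)\right)}{7 \left(-69 + 19\right)}} = \frac{5877}{1518 + \frac{6 \left(3 - 10\right)}{7 \left(-50\right)}} = \frac{5877}{1518 + \frac{6}{7} \left(- \frac{1}{50}\right) \left(-7\right)} = \frac{5877}{1518 + \frac{3}{25}} = \frac{5877}{\frac{37953}{25}} = 5877 \cdot \frac{25}{37953} = \frac{16325}{4217}$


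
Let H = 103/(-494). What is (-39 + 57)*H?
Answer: -927/247 ≈ -3.7530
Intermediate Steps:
H = -103/494 (H = 103*(-1/494) = -103/494 ≈ -0.20850)
(-39 + 57)*H = (-39 + 57)*(-103/494) = 18*(-103/494) = -927/247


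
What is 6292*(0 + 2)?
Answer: 12584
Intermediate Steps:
6292*(0 + 2) = 6292*2 = 12584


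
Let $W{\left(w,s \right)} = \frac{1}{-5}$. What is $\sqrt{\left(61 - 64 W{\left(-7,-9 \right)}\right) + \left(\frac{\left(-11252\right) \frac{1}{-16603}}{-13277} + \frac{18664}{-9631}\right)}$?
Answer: $\frac{\sqrt{8097582159125788797634291345}}{10615193382805} \approx 8.4771$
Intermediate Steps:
$W{\left(w,s \right)} = - \frac{1}{5}$
$\sqrt{\left(61 - 64 W{\left(-7,-9 \right)}\right) + \left(\frac{\left(-11252\right) \frac{1}{-16603}}{-13277} + \frac{18664}{-9631}\right)} = \sqrt{\left(61 - - \frac{64}{5}\right) + \left(\frac{\left(-11252\right) \frac{1}{-16603}}{-13277} + \frac{18664}{-9631}\right)} = \sqrt{\left(61 + \frac{64}{5}\right) + \left(\left(-11252\right) \left(- \frac{1}{16603}\right) \left(- \frac{1}{13277}\right) + 18664 \left(- \frac{1}{9631}\right)\right)} = \sqrt{\frac{369}{5} + \left(\frac{11252}{16603} \left(- \frac{1}{13277}\right) - \frac{18664}{9631}\right)} = \sqrt{\frac{369}{5} - \frac{4114363778596}{2123038676561}} = \sqrt{\frac{762829452758029}{10615193382805}} = \frac{\sqrt{8097582159125788797634291345}}{10615193382805}$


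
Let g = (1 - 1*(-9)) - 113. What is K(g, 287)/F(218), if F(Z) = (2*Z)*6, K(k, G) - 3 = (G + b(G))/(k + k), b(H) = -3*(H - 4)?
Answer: 295/134724 ≈ 0.0021897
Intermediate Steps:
g = -103 (g = (1 + 9) - 113 = 10 - 113 = -103)
b(H) = 12 - 3*H (b(H) = -3*(-4 + H) = 12 - 3*H)
K(k, G) = 3 + (12 - 2*G)/(2*k) (K(k, G) = 3 + (G + (12 - 3*G))/(k + k) = 3 + (12 - 2*G)/((2*k)) = 3 + (12 - 2*G)*(1/(2*k)) = 3 + (12 - 2*G)/(2*k))
F(Z) = 12*Z
K(g, 287)/F(218) = ((6 - 1*287 + 3*(-103))/(-103))/((12*218)) = -(6 - 287 - 309)/103/2616 = -1/103*(-590)*(1/2616) = (590/103)*(1/2616) = 295/134724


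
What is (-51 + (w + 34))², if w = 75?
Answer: 3364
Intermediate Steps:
(-51 + (w + 34))² = (-51 + (75 + 34))² = (-51 + 109)² = 58² = 3364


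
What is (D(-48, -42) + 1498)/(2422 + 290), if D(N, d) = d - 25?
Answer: 477/904 ≈ 0.52765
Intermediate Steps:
D(N, d) = -25 + d
(D(-48, -42) + 1498)/(2422 + 290) = ((-25 - 42) + 1498)/(2422 + 290) = (-67 + 1498)/2712 = 1431*(1/2712) = 477/904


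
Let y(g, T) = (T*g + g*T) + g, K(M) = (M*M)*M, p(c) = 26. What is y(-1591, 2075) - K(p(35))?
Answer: -6621817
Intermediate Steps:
K(M) = M**3 (K(M) = M**2*M = M**3)
y(g, T) = g + 2*T*g (y(g, T) = (T*g + T*g) + g = 2*T*g + g = g + 2*T*g)
y(-1591, 2075) - K(p(35)) = -1591*(1 + 2*2075) - 1*26**3 = -1591*(1 + 4150) - 1*17576 = -1591*4151 - 17576 = -6604241 - 17576 = -6621817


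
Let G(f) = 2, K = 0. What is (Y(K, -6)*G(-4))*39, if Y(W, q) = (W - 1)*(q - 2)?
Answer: 624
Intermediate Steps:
Y(W, q) = (-1 + W)*(-2 + q)
(Y(K, -6)*G(-4))*39 = ((2 - 1*(-6) - 2*0 + 0*(-6))*2)*39 = ((2 + 6 + 0 + 0)*2)*39 = (8*2)*39 = 16*39 = 624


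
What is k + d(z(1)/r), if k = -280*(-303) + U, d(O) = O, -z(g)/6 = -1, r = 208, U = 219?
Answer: 8846139/104 ≈ 85059.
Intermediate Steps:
z(g) = 6 (z(g) = -6*(-1) = 6)
k = 85059 (k = -280*(-303) + 219 = 84840 + 219 = 85059)
k + d(z(1)/r) = 85059 + 6/208 = 85059 + 6*(1/208) = 85059 + 3/104 = 8846139/104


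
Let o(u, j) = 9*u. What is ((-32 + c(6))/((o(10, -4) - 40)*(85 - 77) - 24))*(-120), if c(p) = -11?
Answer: 645/47 ≈ 13.723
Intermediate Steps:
((-32 + c(6))/((o(10, -4) - 40)*(85 - 77) - 24))*(-120) = ((-32 - 11)/((9*10 - 40)*(85 - 77) - 24))*(-120) = -43/((90 - 40)*8 - 24)*(-120) = -43/(50*8 - 24)*(-120) = -43/(400 - 24)*(-120) = -43/376*(-120) = 645/47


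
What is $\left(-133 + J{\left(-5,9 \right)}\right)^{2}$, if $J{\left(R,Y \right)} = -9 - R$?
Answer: $18769$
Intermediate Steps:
$\left(-133 + J{\left(-5,9 \right)}\right)^{2} = \left(-133 - 4\right)^{2} = \left(-137\right)^{2} = 18769$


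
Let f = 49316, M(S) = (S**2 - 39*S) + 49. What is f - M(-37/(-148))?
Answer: 788427/16 ≈ 49277.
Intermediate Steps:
M(S) = 49 + S**2 - 39*S
f - M(-37/(-148)) = 49316 - (49 + (-37/(-148))**2 - (-1443)/(-148)) = 49316 - (49 + (-37*(-1/148))**2 - (-1443)*(-1)/148) = 49316 - (49 + (1/4)**2 - 39*1/4) = 49316 - (49 + 1/16 - 39/4) = 49316 - 1*629/16 = 49316 - 629/16 = 788427/16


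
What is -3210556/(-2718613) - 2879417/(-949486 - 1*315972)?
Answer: 11890844263269/3440290569754 ≈ 3.4563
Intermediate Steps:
-3210556/(-2718613) - 2879417/(-949486 - 1*315972) = -3210556*(-1/2718613) - 2879417/(-949486 - 315972) = 3210556/2718613 - 2879417/(-1265458) = 3210556/2718613 - 2879417*(-1/1265458) = 3210556/2718613 + 2879417/1265458 = 11890844263269/3440290569754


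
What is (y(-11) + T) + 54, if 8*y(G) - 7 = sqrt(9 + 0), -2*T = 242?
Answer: -263/4 ≈ -65.750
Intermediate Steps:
T = -121 (T = -1/2*242 = -121)
y(G) = 5/4 (y(G) = 7/8 + sqrt(9 + 0)/8 = 7/8 + sqrt(9)/8 = 7/8 + (1/8)*3 = 7/8 + 3/8 = 5/4)
(y(-11) + T) + 54 = (5/4 - 121) + 54 = -479/4 + 54 = -263/4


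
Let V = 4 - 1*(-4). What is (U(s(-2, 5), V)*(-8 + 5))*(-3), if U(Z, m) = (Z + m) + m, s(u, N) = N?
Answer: 189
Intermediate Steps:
V = 8 (V = 4 + 4 = 8)
U(Z, m) = Z + 2*m
(U(s(-2, 5), V)*(-8 + 5))*(-3) = ((5 + 2*8)*(-8 + 5))*(-3) = ((5 + 16)*(-3))*(-3) = (21*(-3))*(-3) = -63*(-3) = 189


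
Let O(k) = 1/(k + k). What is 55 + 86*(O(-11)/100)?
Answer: 60457/1100 ≈ 54.961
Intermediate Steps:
O(k) = 1/(2*k)
55 + 86*(O(-11)/100) = 55 + 86*(((1/2)/(-11))/100) = 55 + 86*(((1/2)*(-1/11))*(1/100)) = 55 + 86*(-1/22*1/100) = 55 + 86*(-1/2200) = 55 - 43/1100 = 60457/1100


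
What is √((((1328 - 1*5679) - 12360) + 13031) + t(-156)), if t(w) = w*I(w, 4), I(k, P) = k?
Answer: 4*√1291 ≈ 143.72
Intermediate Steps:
t(w) = w² (t(w) = w*w = w²)
√((((1328 - 1*5679) - 12360) + 13031) + t(-156)) = √((((1328 - 1*5679) - 12360) + 13031) + (-156)²) = √((((1328 - 5679) - 12360) + 13031) + 24336) = √(((-4351 - 12360) + 13031) + 24336) = √((-16711 + 13031) + 24336) = √(-3680 + 24336) = √20656 = 4*√1291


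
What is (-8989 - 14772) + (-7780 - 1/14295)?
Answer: -450878596/14295 ≈ -31541.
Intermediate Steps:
(-8989 - 14772) + (-7780 - 1/14295) = -23761 + (-7780 - 1*1/14295) = -23761 + (-7780 - 1/14295) = -23761 - 111215101/14295 = -450878596/14295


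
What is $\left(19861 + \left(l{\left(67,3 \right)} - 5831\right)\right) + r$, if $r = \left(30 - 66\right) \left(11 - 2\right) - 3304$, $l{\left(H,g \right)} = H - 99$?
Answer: $10370$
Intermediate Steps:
$l{\left(H,g \right)} = -99 + H$
$r = -3628$ ($r = - 36 \left(11 - 2\right) - 3304 = \left(-36\right) 9 - 3304 = -324 - 3304 = -3628$)
$\left(19861 + \left(l{\left(67,3 \right)} - 5831\right)\right) + r = \left(19861 + \left(\left(-99 + 67\right) - 5831\right)\right) - 3628 = \left(19861 - 5863\right) - 3628 = 13998 - 3628 = 10370$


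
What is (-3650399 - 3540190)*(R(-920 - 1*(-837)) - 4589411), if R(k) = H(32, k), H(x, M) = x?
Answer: 33000338154231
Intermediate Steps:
R(k) = 32
(-3650399 - 3540190)*(R(-920 - 1*(-837)) - 4589411) = (-3650399 - 3540190)*(32 - 4589411) = -7190589*(-4589379) = 33000338154231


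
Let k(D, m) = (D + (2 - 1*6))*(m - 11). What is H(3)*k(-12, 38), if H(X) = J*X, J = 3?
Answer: -3888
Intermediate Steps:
H(X) = 3*X
k(D, m) = (-11 + m)*(-4 + D) (k(D, m) = (D + (2 - 6))*(-11 + m) = (D - 4)*(-11 + m) = (-4 + D)*(-11 + m) = (-11 + m)*(-4 + D))
H(3)*k(-12, 38) = (3*3)*(44 - 11*(-12) - 4*38 - 12*38) = 9*(44 + 132 - 152 - 456) = 9*(-432) = -3888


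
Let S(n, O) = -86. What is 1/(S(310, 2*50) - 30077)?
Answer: -1/30163 ≈ -3.3153e-5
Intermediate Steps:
1/(S(310, 2*50) - 30077) = 1/(-86 - 30077) = 1/(-30163) = -1/30163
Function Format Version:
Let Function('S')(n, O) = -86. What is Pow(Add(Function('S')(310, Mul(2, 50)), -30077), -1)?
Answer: Rational(-1, 30163) ≈ -3.3153e-5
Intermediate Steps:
Pow(Add(Function('S')(310, Mul(2, 50)), -30077), -1) = Pow(Add(-86, -30077), -1) = Pow(-30163, -1) = Rational(-1, 30163)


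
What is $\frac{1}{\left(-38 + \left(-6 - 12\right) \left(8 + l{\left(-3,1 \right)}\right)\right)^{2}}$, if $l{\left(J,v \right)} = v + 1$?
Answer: $\frac{1}{47524} \approx 2.1042 \cdot 10^{-5}$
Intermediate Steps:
$l{\left(J,v \right)} = 1 + v$
$\frac{1}{\left(-38 + \left(-6 - 12\right) \left(8 + l{\left(-3,1 \right)}\right)\right)^{2}} = \frac{1}{\left(-38 + \left(-6 - 12\right) \left(8 + \left(1 + 1\right)\right)\right)^{2}} = \frac{1}{\left(-38 - 18 \left(8 + 2\right)\right)^{2}} = \frac{1}{\left(-38 - 180\right)^{2}} = \frac{1}{\left(-218\right)^{2}} = \frac{1}{47524}$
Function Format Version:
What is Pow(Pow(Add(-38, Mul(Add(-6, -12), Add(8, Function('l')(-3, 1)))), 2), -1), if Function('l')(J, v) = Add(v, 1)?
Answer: Rational(1, 47524) ≈ 2.1042e-5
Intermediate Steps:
Function('l')(J, v) = Add(1, v)
Pow(Pow(Add(-38, Mul(Add(-6, -12), Add(8, Function('l')(-3, 1)))), 2), -1) = Pow(Pow(Add(-38, Mul(Add(-6, -12), Add(8, Add(1, 1)))), 2), -1) = Pow(Pow(Add(-38, Mul(-18, Add(8, 2))), 2), -1) = Pow(Pow(Add(-38, Mul(-18, 10)), 2), -1) = Pow(Pow(Add(-38, -180), 2), -1) = Pow(Pow(-218, 2), -1) = Pow(47524, -1) = Rational(1, 47524)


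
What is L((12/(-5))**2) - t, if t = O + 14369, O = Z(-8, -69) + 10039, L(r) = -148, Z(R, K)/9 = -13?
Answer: -24439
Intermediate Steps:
Z(R, K) = -117 (Z(R, K) = 9*(-13) = -117)
O = 9922 (O = -117 + 10039 = 9922)
t = 24291 (t = 9922 + 14369 = 24291)
L((12/(-5))**2) - t = -148 - 1*24291 = -148 - 24291 = -24439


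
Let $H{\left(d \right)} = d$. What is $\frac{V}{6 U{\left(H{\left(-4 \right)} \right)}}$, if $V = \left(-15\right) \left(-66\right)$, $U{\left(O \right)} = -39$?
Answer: $- \frac{55}{13} \approx -4.2308$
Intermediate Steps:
$V = 990$
$\frac{V}{6 U{\left(H{\left(-4 \right)} \right)}} = \frac{990}{6 \left(-39\right)} = \frac{990}{-234} = 990 \left(- \frac{1}{234}\right) = - \frac{55}{13}$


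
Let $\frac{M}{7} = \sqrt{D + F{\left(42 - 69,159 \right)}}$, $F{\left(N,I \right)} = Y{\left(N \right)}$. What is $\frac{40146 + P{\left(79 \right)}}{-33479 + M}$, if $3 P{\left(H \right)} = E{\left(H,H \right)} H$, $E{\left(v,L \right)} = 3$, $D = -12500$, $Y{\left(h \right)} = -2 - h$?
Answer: $- \frac{1346692775}{1121454716} - \frac{1407875 i \sqrt{499}}{1121454716} \approx -1.2008 - 0.028044 i$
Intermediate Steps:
$F{\left(N,I \right)} = -2 - N$
$P{\left(H \right)} = H$ ($P{\left(H \right)} = \frac{3 H}{3} = H$)
$M = 35 i \sqrt{499}$ ($M = 7 \sqrt{-12500 - \left(44 - 69\right)} = 7 \sqrt{-12500 - -25} = 7 \sqrt{-12500 + \left(-2 + 27\right)} = 7 \sqrt{-12500 + 25} = 7 \sqrt{-12475} = 7 \cdot 5 i \sqrt{499} = 35 i \sqrt{499} \approx 781.84 i$)
$\frac{40146 + P{\left(79 \right)}}{-33479 + M} = \frac{40146 + 79}{-33479 + 35 i \sqrt{499}} = \frac{40225}{-33479 + 35 i \sqrt{499}}$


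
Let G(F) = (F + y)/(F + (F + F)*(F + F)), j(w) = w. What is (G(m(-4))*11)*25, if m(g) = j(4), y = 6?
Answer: 1375/34 ≈ 40.441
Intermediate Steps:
m(g) = 4
G(F) = (6 + F)/(F + 4*F²) (G(F) = (F + 6)/(F + (F + F)*(F + F)) = (6 + F)/(F + (2*F)*(2*F)) = (6 + F)/(F + 4*F²))
(G(m(-4))*11)*25 = (((6 + 4)/(4*(1 + 4*4)))*11)*25 = (((¼)*10/(1 + 16))*11)*25 = (((¼)*10/17)*11)*25 = (((¼)*(1/17)*10)*11)*25 = ((5/34)*11)*25 = (55/34)*25 = 1375/34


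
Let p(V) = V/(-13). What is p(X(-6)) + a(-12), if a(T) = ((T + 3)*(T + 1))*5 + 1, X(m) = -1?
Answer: 6449/13 ≈ 496.08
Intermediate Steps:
p(V) = -V/13 (p(V) = V*(-1/13) = -V/13)
a(T) = 1 + 5*(1 + T)*(3 + T) (a(T) = ((3 + T)*(1 + T))*5 + 1 = ((1 + T)*(3 + T))*5 + 1 = 5*(1 + T)*(3 + T) + 1 = 1 + 5*(1 + T)*(3 + T))
p(X(-6)) + a(-12) = -1/13*(-1) + (16 + 5*(-12)² + 20*(-12)) = 1/13 + (16 + 5*144 - 240) = 1/13 + (16 + 720 - 240) = 1/13 + 496 = 6449/13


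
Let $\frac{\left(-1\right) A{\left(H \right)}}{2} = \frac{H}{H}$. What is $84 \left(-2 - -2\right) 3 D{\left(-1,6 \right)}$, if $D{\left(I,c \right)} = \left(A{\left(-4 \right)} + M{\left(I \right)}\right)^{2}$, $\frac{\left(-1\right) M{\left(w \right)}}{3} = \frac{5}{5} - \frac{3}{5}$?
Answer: $0$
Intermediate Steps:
$A{\left(H \right)} = -2$ ($A{\left(H \right)} = - 2 \frac{H}{H} = \left(-2\right) 1 = -2$)
$M{\left(w \right)} = - \frac{6}{5}$ ($M{\left(w \right)} = - 3 \left(\frac{5}{5} - \frac{3}{5}\right) = - 3 \left(5 \cdot \frac{1}{5} - \frac{3}{5}\right) = - 3 \left(1 - \frac{3}{5}\right) = \left(-3\right) \frac{2}{5} = - \frac{6}{5}$)
$D{\left(I,c \right)} = \frac{256}{25}$ ($D{\left(I,c \right)} = \left(-2 - \frac{6}{5}\right)^{2} = \left(- \frac{16}{5}\right)^{2} = \frac{256}{25}$)
$84 \left(-2 - -2\right) 3 D{\left(-1,6 \right)} = 84 \left(-2 - -2\right) 3 \cdot \frac{256}{25} = 84 \left(-2 + 2\right) 3 \cdot \frac{256}{25} = 84 \cdot 0 \cdot 3 \cdot \frac{256}{25} = 84 \cdot 0 \cdot \frac{256}{25} = 84 \cdot 0 = 0$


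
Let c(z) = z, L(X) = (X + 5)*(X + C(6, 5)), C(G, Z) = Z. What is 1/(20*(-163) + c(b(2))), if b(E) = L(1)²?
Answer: -1/1964 ≈ -0.00050917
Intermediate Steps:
L(X) = (5 + X)² (L(X) = (X + 5)*(X + 5) = (5 + X)*(5 + X) = (5 + X)²)
b(E) = 1296 (b(E) = (25 + 1² + 10*1)² = (25 + 1 + 10)² = 36² = 1296)
1/(20*(-163) + c(b(2))) = 1/(20*(-163) + 1296) = 1/(-3260 + 1296) = 1/(-1964) = -1/1964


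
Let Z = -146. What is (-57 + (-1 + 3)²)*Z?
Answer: 7738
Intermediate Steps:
(-57 + (-1 + 3)²)*Z = (-57 + (-1 + 3)²)*(-146) = (-57 + 2²)*(-146) = (-57 + 4)*(-146) = -53*(-146) = 7738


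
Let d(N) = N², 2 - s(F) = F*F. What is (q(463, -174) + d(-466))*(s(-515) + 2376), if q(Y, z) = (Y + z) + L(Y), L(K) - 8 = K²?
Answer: -113503117234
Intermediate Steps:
L(K) = 8 + K²
q(Y, z) = 8 + Y + z + Y² (q(Y, z) = (Y + z) + (8 + Y²) = 8 + Y + z + Y²)
s(F) = 2 - F² (s(F) = 2 - F*F = 2 - F²)
(q(463, -174) + d(-466))*(s(-515) + 2376) = ((8 + 463 - 174 + 463²) + (-466)²)*((2 - 1*(-515)²) + 2376) = ((8 + 463 - 174 + 214369) + 217156)*((2 - 1*265225) + 2376) = (214666 + 217156)*((2 - 265225) + 2376) = 431822*(-265223 + 2376) = 431822*(-262847) = -113503117234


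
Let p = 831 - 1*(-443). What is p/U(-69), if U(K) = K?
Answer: -1274/69 ≈ -18.464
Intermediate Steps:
p = 1274 (p = 831 + 443 = 1274)
p/U(-69) = 1274/(-69) = 1274*(-1/69) = -1274/69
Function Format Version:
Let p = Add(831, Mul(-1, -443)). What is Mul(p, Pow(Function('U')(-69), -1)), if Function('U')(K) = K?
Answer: Rational(-1274, 69) ≈ -18.464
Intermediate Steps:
p = 1274 (p = Add(831, 443) = 1274)
Mul(p, Pow(Function('U')(-69), -1)) = Mul(1274, Pow(-69, -1)) = Mul(1274, Rational(-1, 69)) = Rational(-1274, 69)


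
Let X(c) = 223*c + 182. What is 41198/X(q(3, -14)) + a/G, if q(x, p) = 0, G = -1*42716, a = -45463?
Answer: 884044017/3887156 ≈ 227.43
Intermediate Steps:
G = -42716
X(c) = 182 + 223*c
41198/X(q(3, -14)) + a/G = 41198/(182 + 223*0) - 45463/(-42716) = 41198/(182 + 0) - 45463*(-1/42716) = 41198/182 + 45463/42716 = 41198*(1/182) + 45463/42716 = 20599/91 + 45463/42716 = 884044017/3887156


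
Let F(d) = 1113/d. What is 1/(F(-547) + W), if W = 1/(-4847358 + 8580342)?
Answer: -2041942248/4154810645 ≈ -0.49146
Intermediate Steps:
W = 1/3732984 ≈ 2.6788e-7
1/(F(-547) + W) = 1/(1113/(-547) + 1/3732984) = 1/(1113*(-1/547) + 1/3732984) = 1/(-1113/547 + 1/3732984) = 1/(-4154810645/2041942248) = -2041942248/4154810645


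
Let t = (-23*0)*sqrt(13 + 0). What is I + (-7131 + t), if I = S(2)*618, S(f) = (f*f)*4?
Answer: 2757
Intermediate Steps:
S(f) = 4*f**2 (S(f) = f**2*4 = 4*f**2)
t = 0 (t = 0*sqrt(13) = 0)
I = 9888 (I = (4*2**2)*618 = (4*4)*618 = 16*618 = 9888)
I + (-7131 + t) = 9888 + (-7131 + 0) = 9888 - 7131 = 2757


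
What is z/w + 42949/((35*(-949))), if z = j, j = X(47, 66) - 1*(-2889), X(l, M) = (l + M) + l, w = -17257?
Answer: -842443428/573191255 ≈ -1.4697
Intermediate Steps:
X(l, M) = M + 2*l (X(l, M) = (M + l) + l = M + 2*l)
j = 3049 (j = (66 + 2*47) - 1*(-2889) = (66 + 94) + 2889 = 160 + 2889 = 3049)
z = 3049
z/w + 42949/((35*(-949))) = 3049/(-17257) + 42949/((35*(-949))) = 3049*(-1/17257) + 42949/(-33215) = -3049/17257 + 42949*(-1/33215) = -3049/17257 - 42949/33215 = -842443428/573191255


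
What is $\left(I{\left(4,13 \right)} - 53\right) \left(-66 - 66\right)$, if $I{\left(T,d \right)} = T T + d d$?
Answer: $-17424$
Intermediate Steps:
$I{\left(T,d \right)} = T^{2} + d^{2}$
$\left(I{\left(4,13 \right)} - 53\right) \left(-66 - 66\right) = \left(\left(4^{2} + 13^{2}\right) - 53\right) \left(-66 - 66\right) = \left(\left(16 + 169\right) - 53\right) \left(-132\right) = \left(185 - 53\right) \left(-132\right) = 132 \left(-132\right) = -17424$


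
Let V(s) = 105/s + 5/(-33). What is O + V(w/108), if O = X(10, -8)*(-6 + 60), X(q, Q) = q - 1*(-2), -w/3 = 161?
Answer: 473897/759 ≈ 624.37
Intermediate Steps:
w = -483 (w = -3*161 = -483)
X(q, Q) = 2 + q (X(q, Q) = q + 2 = 2 + q)
V(s) = -5/33 + 105/s (V(s) = 105/s + 5*(-1/33) = 105/s - 5/33 = -5/33 + 105/s)
O = 648 (O = (2 + 10)*(-6 + 60) = 12*54 = 648)
O + V(w/108) = 648 + (-5/33 + 105/((-483/108))) = 648 + (-5/33 + 105/((-483*1/108))) = 648 + (-5/33 + 105/(-161/36)) = 648 + (-5/33 + 105*(-36/161)) = 648 + (-5/33 - 540/23) = 648 - 17935/759 = 473897/759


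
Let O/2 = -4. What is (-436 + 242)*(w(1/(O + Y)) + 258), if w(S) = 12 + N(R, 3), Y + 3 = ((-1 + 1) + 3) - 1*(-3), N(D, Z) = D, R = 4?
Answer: -53156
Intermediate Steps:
O = -8 (O = 2*(-4) = -8)
Y = 3 (Y = -3 + (((-1 + 1) + 3) - 1*(-3)) = -3 + ((0 + 3) + 3) = -3 + (3 + 3) = -3 + 6 = 3)
w(S) = 16 (w(S) = 12 + 4 = 16)
(-436 + 242)*(w(1/(O + Y)) + 258) = (-436 + 242)*(16 + 258) = -194*274 = -53156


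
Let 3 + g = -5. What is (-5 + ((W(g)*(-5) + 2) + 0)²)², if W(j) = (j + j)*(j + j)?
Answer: 2667600291841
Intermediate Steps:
g = -8 (g = -3 - 5 = -8)
W(j) = 4*j² (W(j) = (2*j)*(2*j) = 4*j²)
(-5 + ((W(g)*(-5) + 2) + 0)²)² = (-5 + (((4*(-8)²)*(-5) + 2) + 0)²)² = (-5 + (((4*64)*(-5) + 2) + 0)²)² = (-5 + ((256*(-5) + 2) + 0)²)² = (-5 + ((-1280 + 2) + 0)²)² = (-5 + (-1278 + 0)²)² = (-5 + (-1278)²)² = (-5 + 1633284)² = 1633279² = 2667600291841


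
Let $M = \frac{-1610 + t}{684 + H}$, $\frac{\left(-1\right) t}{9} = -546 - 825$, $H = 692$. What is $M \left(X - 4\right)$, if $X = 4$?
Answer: $0$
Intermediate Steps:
$t = 12339$ ($t = - 9 \left(-546 - 825\right) = \left(-9\right) \left(-1371\right) = 12339$)
$M = \frac{10729}{1376}$ ($M = \frac{-1610 + 12339}{684 + 692} = \frac{10729}{1376} \approx 7.7972$)
$M \left(X - 4\right) = \frac{10729 \left(4 - 4\right)}{1376} = \frac{10729}{1376} \cdot 0 = 0$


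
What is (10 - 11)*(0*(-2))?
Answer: 0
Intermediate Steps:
(10 - 11)*(0*(-2)) = -1*0 = 0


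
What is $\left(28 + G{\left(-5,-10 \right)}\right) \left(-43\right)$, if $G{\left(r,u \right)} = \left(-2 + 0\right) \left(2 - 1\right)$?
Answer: $-1118$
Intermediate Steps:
$G{\left(r,u \right)} = -2$ ($G{\left(r,u \right)} = \left(-2\right) 1 = -2$)
$\left(28 + G{\left(-5,-10 \right)}\right) \left(-43\right) = \left(28 - 2\right) \left(-43\right) = 26 \left(-43\right) = -1118$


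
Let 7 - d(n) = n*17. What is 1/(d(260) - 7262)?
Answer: -1/11675 ≈ -8.5653e-5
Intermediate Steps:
d(n) = 7 - 17*n (d(n) = 7 - n*17 = 7 - 17*n)
1/(d(260) - 7262) = 1/((7 - 17*260) - 7262) = 1/((7 - 4420) - 7262) = 1/(-4413 - 7262) = 1/(-11675) = -1/11675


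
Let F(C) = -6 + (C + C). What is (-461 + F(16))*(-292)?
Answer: 127020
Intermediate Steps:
F(C) = -6 + 2*C
(-461 + F(16))*(-292) = (-461 + (-6 + 2*16))*(-292) = (-461 + (-6 + 32))*(-292) = (-461 + 26)*(-292) = -435*(-292) = 127020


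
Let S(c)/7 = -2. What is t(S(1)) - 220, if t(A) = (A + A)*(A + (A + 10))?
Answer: 284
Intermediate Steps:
S(c) = -14 (S(c) = 7*(-2) = -14)
t(A) = 2*A*(10 + 2*A) (t(A) = (2*A)*(A + (10 + A)) = (2*A)*(10 + 2*A) = 2*A*(10 + 2*A))
t(S(1)) - 220 = 4*(-14)*(5 - 14) - 220 = 4*(-14)*(-9) - 220 = 504 - 220 = 284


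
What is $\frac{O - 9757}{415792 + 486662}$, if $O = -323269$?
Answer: $- \frac{166513}{451227} \approx -0.36902$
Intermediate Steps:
$\frac{O - 9757}{415792 + 486662} = \frac{-323269 - 9757}{415792 + 486662} = - \frac{333026}{902454} = \left(-333026\right) \frac{1}{902454} = - \frac{166513}{451227}$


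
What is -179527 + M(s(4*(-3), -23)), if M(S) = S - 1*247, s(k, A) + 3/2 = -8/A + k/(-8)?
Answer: -4134794/23 ≈ -1.7977e+5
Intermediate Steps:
s(k, A) = -3/2 - 8/A - k/8 (s(k, A) = -3/2 + (-8/A + k/(-8)) = -3/2 + (-8/A + k*(-1/8)) = -3/2 + (-8/A - k/8) = -3/2 - 8/A - k/8)
M(S) = -247 + S (M(S) = S - 247 = -247 + S)
-179527 + M(s(4*(-3), -23)) = -179527 + (-247 + (1/8)*(-64 - 1*(-23)*(12 + 4*(-3)))/(-23)) = -179527 + (-247 + (1/8)*(-1/23)*(-64 - 1*(-23)*(12 - 12))) = -179527 + (-247 + (1/8)*(-1/23)*(-64 - 1*(-23)*0)) = -179527 + (-247 + (1/8)*(-1/23)*(-64 + 0)) = -179527 + (-247 + (1/8)*(-1/23)*(-64)) = -179527 + (-247 + 8/23) = -179527 - 5673/23 = -4134794/23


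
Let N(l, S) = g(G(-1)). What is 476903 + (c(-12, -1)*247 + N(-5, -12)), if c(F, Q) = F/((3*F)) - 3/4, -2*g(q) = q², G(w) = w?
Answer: 5721595/12 ≈ 4.7680e+5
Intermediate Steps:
g(q) = -q²/2
N(l, S) = -½ (N(l, S) = -½*(-1)² = -½*1 = -½)
c(F, Q) = -5/12 (c(F, Q) = F*(1/(3*F)) - 3*¼ = ⅓ - ¾ = -5/12)
476903 + (c(-12, -1)*247 + N(-5, -12)) = 476903 + (-5/12*247 - ½) = 476903 + (-1235/12 - ½) = 476903 - 1241/12 = 5721595/12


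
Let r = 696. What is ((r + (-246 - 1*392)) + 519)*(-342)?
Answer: -197334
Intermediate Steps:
((r + (-246 - 1*392)) + 519)*(-342) = ((696 + (-246 - 1*392)) + 519)*(-342) = ((696 + (-246 - 392)) + 519)*(-342) = ((696 - 638) + 519)*(-342) = (58 + 519)*(-342) = 577*(-342) = -197334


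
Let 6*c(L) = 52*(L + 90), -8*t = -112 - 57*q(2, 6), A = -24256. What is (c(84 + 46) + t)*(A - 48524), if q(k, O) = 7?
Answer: -286832045/2 ≈ -1.4342e+8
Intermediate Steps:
t = 511/8 (t = -(-112 - 57*7)/8 = -(-112 - 399)/8 = -⅛*(-511) = 511/8 ≈ 63.875)
c(L) = 780 + 26*L/3 (c(L) = (52*(L + 90))/6 = (52*(90 + L))/6 = (4680 + 52*L)/6 = 780 + 26*L/3)
(c(84 + 46) + t)*(A - 48524) = ((780 + 26*(84 + 46)/3) + 511/8)*(-24256 - 48524) = ((780 + (26/3)*130) + 511/8)*(-72780) = ((780 + 3380/3) + 511/8)*(-72780) = (5720/3 + 511/8)*(-72780) = (47293/24)*(-72780) = -286832045/2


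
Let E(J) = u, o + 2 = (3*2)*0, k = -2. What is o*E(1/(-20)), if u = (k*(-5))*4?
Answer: -80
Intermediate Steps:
u = 40 (u = -2*(-5)*4 = 10*4 = 40)
o = -2 (o = -2 + (3*2)*0 = -2 + 6*0 = -2 + 0 = -2)
E(J) = 40
o*E(1/(-20)) = -2*40 = -80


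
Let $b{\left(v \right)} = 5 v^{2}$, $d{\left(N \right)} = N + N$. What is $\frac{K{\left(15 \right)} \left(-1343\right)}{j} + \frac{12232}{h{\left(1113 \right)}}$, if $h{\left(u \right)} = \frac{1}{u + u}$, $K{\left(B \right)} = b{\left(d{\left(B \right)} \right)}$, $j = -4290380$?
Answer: $\frac{5841016306383}{214519} \approx 2.7228 \cdot 10^{7}$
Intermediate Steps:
$d{\left(N \right)} = 2 N$
$K{\left(B \right)} = 20 B^{2}$ ($K{\left(B \right)} = 5 \left(2 B\right)^{2} = 5 \cdot 4 B^{2} = 20 B^{2}$)
$h{\left(u \right)} = \frac{1}{2 u}$
$\frac{K{\left(15 \right)} \left(-1343\right)}{j} + \frac{12232}{h{\left(1113 \right)}} = \frac{20 \cdot 15^{2} \left(-1343\right)}{-4290380} + \frac{12232}{\frac{1}{2} \cdot \frac{1}{1113}} = 20 \cdot 225 \left(-1343\right) \left(- \frac{1}{4290380}\right) + \frac{12232}{\frac{1}{2} \cdot \frac{1}{1113}} = 4500 \left(-1343\right) \left(- \frac{1}{4290380}\right) + 12232 \frac{1}{\frac{1}{2226}} = \left(-6043500\right) \left(- \frac{1}{4290380}\right) + 12232 \cdot 2226 = \frac{302175}{214519} + 27228432 = \frac{5841016306383}{214519}$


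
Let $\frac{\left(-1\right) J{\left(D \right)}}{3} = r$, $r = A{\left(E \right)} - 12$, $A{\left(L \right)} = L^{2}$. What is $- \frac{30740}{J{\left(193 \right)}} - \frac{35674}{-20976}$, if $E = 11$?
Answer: $\frac{109411273}{1143192} \approx 95.707$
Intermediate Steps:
$r = 109$ ($r = 11^{2} - 12 = 121 - 12 = 109$)
$J{\left(D \right)} = -327$ ($J{\left(D \right)} = \left(-3\right) 109 = -327$)
$- \frac{30740}{J{\left(193 \right)}} - \frac{35674}{-20976} = - \frac{30740}{-327} - \frac{35674}{-20976} = \left(-30740\right) \left(- \frac{1}{327}\right) - - \frac{17837}{10488} = \frac{30740}{327} + \frac{17837}{10488} = \frac{109411273}{1143192}$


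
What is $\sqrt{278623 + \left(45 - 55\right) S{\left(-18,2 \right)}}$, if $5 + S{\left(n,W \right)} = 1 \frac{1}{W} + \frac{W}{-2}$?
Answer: $\sqrt{278678} \approx 527.9$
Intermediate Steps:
$S{\left(n,W \right)} = -5 + \frac{1}{W} - \frac{W}{2}$ ($S{\left(n,W \right)} = -5 + \left(1 \frac{1}{W} + \frac{W}{-2}\right) = -5 + \left(\frac{1}{W} + W \left(- \frac{1}{2}\right)\right) = -5 - \left(\frac{W}{2} - \frac{1}{W}\right) = -5 + \frac{1}{W} - \frac{W}{2}$)
$\sqrt{278623 + \left(45 - 55\right) S{\left(-18,2 \right)}} = \sqrt{278623 + \left(45 - 55\right) \left(-5 + \frac{1}{2} - 1\right)} = \sqrt{278623 - 10 \left(-5 + \frac{1}{2} - 1\right)} = \sqrt{278623 - -55} = \sqrt{278623 + 55} = \sqrt{278678}$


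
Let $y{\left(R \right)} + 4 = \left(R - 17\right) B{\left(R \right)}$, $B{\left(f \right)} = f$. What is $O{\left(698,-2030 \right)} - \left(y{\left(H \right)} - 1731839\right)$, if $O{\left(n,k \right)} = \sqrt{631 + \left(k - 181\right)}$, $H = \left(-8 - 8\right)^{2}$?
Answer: $1670659 + 2 i \sqrt{395} \approx 1.6707 \cdot 10^{6} + 39.749 i$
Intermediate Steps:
$H = 256$ ($H = \left(-16\right)^{2} = 256$)
$y{\left(R \right)} = -4 + R \left(-17 + R\right)$ ($y{\left(R \right)} = -4 + \left(R - 17\right) R = -4 + \left(-17 + R\right) R = -4 + R \left(-17 + R\right)$)
$O{\left(n,k \right)} = \sqrt{450 + k}$ ($O{\left(n,k \right)} = \sqrt{631 + \left(-181 + k\right)} = \sqrt{450 + k}$)
$O{\left(698,-2030 \right)} - \left(y{\left(H \right)} - 1731839\right) = \sqrt{450 - 2030} - \left(\left(-4 + 256^{2} - 4352\right) - 1731839\right) = \sqrt{-1580} - \left(\left(-4 + 65536 - 4352\right) - 1731839\right) = 2 i \sqrt{395} - \left(61180 - 1731839\right) = 2 i \sqrt{395} - -1670659 = 2 i \sqrt{395} + 1670659 = 1670659 + 2 i \sqrt{395}$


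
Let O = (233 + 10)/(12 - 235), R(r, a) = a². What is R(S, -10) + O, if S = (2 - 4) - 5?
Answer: 22057/223 ≈ 98.910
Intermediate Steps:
S = -7 (S = -2 - 5 = -7)
O = -243/223 (O = 243/(-223) = 243*(-1/223) = -243/223 ≈ -1.0897)
R(S, -10) + O = (-10)² - 243/223 = 100 - 243/223 = 22057/223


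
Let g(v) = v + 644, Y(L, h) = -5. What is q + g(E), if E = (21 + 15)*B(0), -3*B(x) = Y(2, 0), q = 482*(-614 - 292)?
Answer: -435988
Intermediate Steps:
q = -436692 (q = 482*(-906) = -436692)
B(x) = 5/3 (B(x) = -⅓*(-5) = 5/3)
E = 60 (E = (21 + 15)*(5/3) = 36*(5/3) = 60)
g(v) = 644 + v
q + g(E) = -436692 + (644 + 60) = -436692 + 704 = -435988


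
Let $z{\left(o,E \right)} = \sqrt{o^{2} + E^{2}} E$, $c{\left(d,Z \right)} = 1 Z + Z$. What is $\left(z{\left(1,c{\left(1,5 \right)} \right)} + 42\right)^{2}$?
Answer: $11864 + 840 \sqrt{101} \approx 20306.0$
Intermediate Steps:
$c{\left(d,Z \right)} = 2 Z$ ($c{\left(d,Z \right)} = Z + Z = 2 Z$)
$z{\left(o,E \right)} = E \sqrt{E^{2} + o^{2}}$ ($z{\left(o,E \right)} = \sqrt{E^{2} + o^{2}} E = E \sqrt{E^{2} + o^{2}}$)
$\left(z{\left(1,c{\left(1,5 \right)} \right)} + 42\right)^{2} = \left(2 \cdot 5 \sqrt{\left(2 \cdot 5\right)^{2} + 1^{2}} + 42\right)^{2} = \left(10 \sqrt{10^{2} + 1} + 42\right)^{2} = \left(10 \sqrt{100 + 1} + 42\right)^{2} = \left(10 \sqrt{101} + 42\right)^{2} = \left(42 + 10 \sqrt{101}\right)^{2}$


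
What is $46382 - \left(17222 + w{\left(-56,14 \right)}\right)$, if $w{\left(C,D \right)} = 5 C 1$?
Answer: $29440$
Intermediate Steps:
$w{\left(C,D \right)} = 5 C$
$46382 - \left(17222 + w{\left(-56,14 \right)}\right) = 46382 - \left(17222 + 5 \left(-56\right)\right) = 46382 - 16942 = 29440$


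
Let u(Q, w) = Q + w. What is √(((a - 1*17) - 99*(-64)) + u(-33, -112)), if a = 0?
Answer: 21*√14 ≈ 78.575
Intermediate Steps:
√(((a - 1*17) - 99*(-64)) + u(-33, -112)) = √(((0 - 1*17) - 99*(-64)) + (-33 - 112)) = √(((0 - 17) + 6336) - 145) = √((-17 + 6336) - 145) = √(6319 - 145) = √6174 = 21*√14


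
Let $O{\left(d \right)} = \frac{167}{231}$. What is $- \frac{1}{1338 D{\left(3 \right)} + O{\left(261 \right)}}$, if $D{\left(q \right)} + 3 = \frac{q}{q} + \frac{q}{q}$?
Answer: $\frac{231}{308911} \approx 0.00074779$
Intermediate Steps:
$O{\left(d \right)} = \frac{167}{231}$ ($O{\left(d \right)} = 167 \cdot \frac{1}{231} = \frac{167}{231}$)
$D{\left(q \right)} = -1$ ($D{\left(q \right)} = -3 + \left(\frac{q}{q} + \frac{q}{q}\right) = -3 + \left(1 + 1\right) = -3 + 2 = -1$)
$- \frac{1}{1338 D{\left(3 \right)} + O{\left(261 \right)}} = - \frac{1}{1338 \left(-1\right) + \frac{167}{231}} = - \frac{1}{-1338 + \frac{167}{231}} = - \frac{1}{- \frac{308911}{231}} = \left(-1\right) \left(- \frac{231}{308911}\right) = \frac{231}{308911}$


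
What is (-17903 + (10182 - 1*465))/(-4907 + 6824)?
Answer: -8186/1917 ≈ -4.2702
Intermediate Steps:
(-17903 + (10182 - 1*465))/(-4907 + 6824) = (-17903 + (10182 - 465))/1917 = (-17903 + 9717)*(1/1917) = -8186*1/1917 = -8186/1917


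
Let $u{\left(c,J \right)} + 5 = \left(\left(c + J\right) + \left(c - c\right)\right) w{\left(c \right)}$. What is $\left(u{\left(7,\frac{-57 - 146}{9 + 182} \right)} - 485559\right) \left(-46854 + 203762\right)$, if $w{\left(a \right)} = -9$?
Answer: $- \frac{14553676740440}{191} \approx -7.6197 \cdot 10^{10}$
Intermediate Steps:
$u{\left(c,J \right)} = -5 - 9 J - 9 c$ ($u{\left(c,J \right)} = -5 + \left(\left(c + J\right) + \left(c - c\right)\right) \left(-9\right) = -5 + \left(\left(J + c\right) + 0\right) \left(-9\right) = -5 + \left(J + c\right) \left(-9\right) = -5 - \left(9 J + 9 c\right) = -5 - 9 J - 9 c$)
$\left(u{\left(7,\frac{-57 - 146}{9 + 182} \right)} - 485559\right) \left(-46854 + 203762\right) = \left(\left(-5 - 9 \frac{-57 - 146}{9 + 182} - 63\right) - 485559\right) \left(-46854 + 203762\right) = \left(\left(-5 - 9 \left(- \frac{203}{191}\right) - 63\right) - 485559\right) 156908 = \left(\left(-5 - 9 \left(\left(-203\right) \frac{1}{191}\right) - 63\right) - 485559\right) 156908 = \left(\left(-5 - - \frac{1827}{191} - 63\right) - 485559\right) 156908 = \left(\left(-5 + \frac{1827}{191} - 63\right) - 485559\right) 156908 = \left(- \frac{11161}{191} - 485559\right) 156908 = \left(- \frac{92752930}{191}\right) 156908 = - \frac{14553676740440}{191}$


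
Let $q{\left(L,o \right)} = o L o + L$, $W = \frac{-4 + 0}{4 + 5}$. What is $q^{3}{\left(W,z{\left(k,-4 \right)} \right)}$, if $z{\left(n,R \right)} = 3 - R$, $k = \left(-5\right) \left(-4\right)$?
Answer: $- \frac{8000000}{729} \approx -10974.0$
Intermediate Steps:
$k = 20$
$W = - \frac{4}{9} \approx -0.44444$
$q{\left(L,o \right)} = L + L o^{2}$ ($q{\left(L,o \right)} = L o o + L = L o^{2} + L = L + L o^{2}$)
$q^{3}{\left(W,z{\left(k,-4 \right)} \right)} = \left(- \frac{4 \left(1 + \left(3 - -4\right)^{2}\right)}{9}\right)^{3} = \left(- \frac{4 \left(1 + \left(3 + 4\right)^{2}\right)}{9}\right)^{3} = \left(- \frac{4 \left(1 + 7^{2}\right)}{9}\right)^{3} = \left(- \frac{4 \left(1 + 49\right)}{9}\right)^{3} = \left(\left(- \frac{4}{9}\right) 50\right)^{3} = \left(- \frac{200}{9}\right)^{3} = - \frac{8000000}{729}$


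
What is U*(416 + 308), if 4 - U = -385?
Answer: 281636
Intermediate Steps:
U = 389 (U = 4 - 1*(-385) = 4 + 385 = 389)
U*(416 + 308) = 389*(416 + 308) = 389*724 = 281636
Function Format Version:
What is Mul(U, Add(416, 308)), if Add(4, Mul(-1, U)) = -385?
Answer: 281636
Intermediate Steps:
U = 389 (U = Add(4, Mul(-1, -385)) = Add(4, 385) = 389)
Mul(U, Add(416, 308)) = Mul(389, Add(416, 308)) = Mul(389, 724) = 281636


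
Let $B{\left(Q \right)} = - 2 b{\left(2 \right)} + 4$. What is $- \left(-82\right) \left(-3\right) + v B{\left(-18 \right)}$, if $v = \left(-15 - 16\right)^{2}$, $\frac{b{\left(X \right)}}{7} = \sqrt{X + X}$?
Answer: $-23310$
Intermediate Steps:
$b{\left(X \right)} = 7 \sqrt{2} \sqrt{X}$ ($b{\left(X \right)} = 7 \sqrt{X + X} = 7 \sqrt{2 X} = 7 \sqrt{2} \sqrt{X}$)
$B{\left(Q \right)} = -24$ ($B{\left(Q \right)} = - 2 \cdot 7 \sqrt{2} \sqrt{2} + 4 = \left(-2\right) 14 + 4 = -28 + 4 = -24$)
$v = 961$ ($v = \left(-31\right)^{2} = 961$)
$- \left(-82\right) \left(-3\right) + v B{\left(-18 \right)} = - \left(-82\right) \left(-3\right) + 961 \left(-24\right) = \left(-1\right) 246 - 23064 = -246 - 23064 = -23310$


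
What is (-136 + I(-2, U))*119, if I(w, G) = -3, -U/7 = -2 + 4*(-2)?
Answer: -16541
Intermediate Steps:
U = 70 (U = -7*(-2 + 4*(-2)) = -7*(-2 - 8) = -7*(-10) = 70)
(-136 + I(-2, U))*119 = (-136 - 3)*119 = -139*119 = -16541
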